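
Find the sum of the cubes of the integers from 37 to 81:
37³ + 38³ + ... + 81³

Use ∑_{k=1}^{n} k³ = [n(n+1)/2]², then subtract the first 36 terms.
∑_{k=1}^{81} k³ = [81×82/2]² = 3321² = 11029041
∑_{k=1}^{36} k³ = [36×37/2]² = 666² = 443556
∑_{k=37}^{81} k³ = 11029041 - 443556 = 10585485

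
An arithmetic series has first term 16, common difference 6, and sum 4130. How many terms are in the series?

Using S = n/2 × [2a + (n-1)d]
4130 = n/2 × [2(16) + (n-1)(6)]
4130 = n/2 × [32 + 6n - 6]
8260 = n × [26 + 6n]
6n² + (26)n - 8260 = 0
Discriminant: Δ = (26)² - 4(6)(-8260) = 676 + 198240 = 198916
√Δ = 446
n = [-(26) + √Δ] / (2·6) = (-26 + 446) / 12 = 420 / 12 = 35
(The negative root is discarded since n must be a positive integer.)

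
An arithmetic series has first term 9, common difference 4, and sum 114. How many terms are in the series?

Using S = n/2 × [2a + (n-1)d]
114 = n/2 × [2(9) + (n-1)(4)]
114 = n/2 × [18 + 4n - 4]
228 = n × [14 + 4n]
4n² + (14)n - 228 = 0
Discriminant: Δ = (14)² - 4(4)(-228) = 196 + 3648 = 3844
√Δ = 62
n = [-(14) + √Δ] / (2·4) = (-14 + 62) / 8 = 48 / 8 = 6
(The negative root is discarded since n must be a positive integer.)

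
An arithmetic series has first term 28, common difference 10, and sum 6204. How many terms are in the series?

Using S = n/2 × [2a + (n-1)d]
6204 = n/2 × [2(28) + (n-1)(10)]
6204 = n/2 × [56 + 10n - 10]
12408 = n × [46 + 10n]
10n² + (46)n - 12408 = 0
Discriminant: Δ = (46)² - 4(10)(-12408) = 2116 + 496320 = 498436
√Δ = 706
n = [-(46) + √Δ] / (2·10) = (-46 + 706) / 20 = 660 / 20 = 33
(The negative root is discarded since n must be a positive integer.)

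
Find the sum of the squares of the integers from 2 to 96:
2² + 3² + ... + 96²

Use ∑_{k=1}^{n} k² = n(n+1)(2n+1)/6, then subtract the first 1 terms.
∑_{k=1}^{96} k² = 96×97×193/6 = 299536
∑_{k=1}^{1} k² = 1×2×3/6 = 1
∑_{k=2}^{96} k² = 299536 - 1 = 299535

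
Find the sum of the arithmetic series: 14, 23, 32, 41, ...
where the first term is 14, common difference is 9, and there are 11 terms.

Sₙ = n/2 × (first + last)
Last term = a + (n-1)d = 14 + (11-1)×9 = 104
S_11 = 11/2 × (14 + 104)
S_11 = 11/2 × 118 = 649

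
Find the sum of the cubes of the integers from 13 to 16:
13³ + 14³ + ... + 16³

Use ∑_{k=1}^{n} k³ = [n(n+1)/2]², then subtract the first 12 terms.
∑_{k=1}^{16} k³ = [16×17/2]² = 136² = 18496
∑_{k=1}^{12} k³ = [12×13/2]² = 78² = 6084
∑_{k=13}^{16} k³ = 18496 - 6084 = 12412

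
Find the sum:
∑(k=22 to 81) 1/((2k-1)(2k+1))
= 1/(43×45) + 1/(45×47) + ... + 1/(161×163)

Partial fractions: 1/((2k-1)(2k+1)) = (1/2)[1/(2k-1) - 1/(2k+1)]
The series telescopes:
= (1/2)[1/43 - 1/163]
= 60/7009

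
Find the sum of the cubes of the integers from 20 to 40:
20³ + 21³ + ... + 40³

Use ∑_{k=1}^{n} k³ = [n(n+1)/2]², then subtract the first 19 terms.
∑_{k=1}^{40} k³ = [40×41/2]² = 820² = 672400
∑_{k=1}^{19} k³ = [19×20/2]² = 190² = 36100
∑_{k=20}^{40} k³ = 672400 - 36100 = 636300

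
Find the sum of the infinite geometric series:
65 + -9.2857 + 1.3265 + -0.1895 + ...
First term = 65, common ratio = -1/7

For |r| < 1, S = a / (1 - r)
S = 65 / (1 - (-1/7))
S = 65 / (8/7)
S = 455/8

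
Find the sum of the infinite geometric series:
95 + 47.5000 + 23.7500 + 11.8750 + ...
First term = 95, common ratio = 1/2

For |r| < 1, S = a / (1 - r)
S = 95 / (1 - (1/2))
S = 95 / (1/2)
S = 190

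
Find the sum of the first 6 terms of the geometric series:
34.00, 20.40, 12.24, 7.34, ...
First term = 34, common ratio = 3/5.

Sₙ = a(1 - rⁿ) / (1 - r)
S_6 = 34(1 - (3/5)^6) / (1 - (3/5))
S_6 = 34(1 - (729/15625)) / (2/5)
S_6 = 253232/3125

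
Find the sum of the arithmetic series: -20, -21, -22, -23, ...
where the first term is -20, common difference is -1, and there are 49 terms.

Sₙ = n/2 × (first + last)
Last term = a + (n-1)d = -20 + (49-1)×(-1) = -68
S_49 = 49/2 × (-20 + (-68))
S_49 = 49/2 × (-88) = -2156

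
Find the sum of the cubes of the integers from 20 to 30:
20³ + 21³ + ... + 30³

Use ∑_{k=1}^{n} k³ = [n(n+1)/2]², then subtract the first 19 terms.
∑_{k=1}^{30} k³ = [30×31/2]² = 465² = 216225
∑_{k=1}^{19} k³ = [19×20/2]² = 190² = 36100
∑_{k=20}^{30} k³ = 216225 - 36100 = 180125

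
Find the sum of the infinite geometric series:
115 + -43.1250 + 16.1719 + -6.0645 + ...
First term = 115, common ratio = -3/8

For |r| < 1, S = a / (1 - r)
S = 115 / (1 - (-3/8))
S = 115 / (11/8)
S = 920/11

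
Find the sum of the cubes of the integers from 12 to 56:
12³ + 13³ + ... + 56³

Use ∑_{k=1}^{n} k³ = [n(n+1)/2]², then subtract the first 11 terms.
∑_{k=1}^{56} k³ = [56×57/2]² = 1596² = 2547216
∑_{k=1}^{11} k³ = [11×12/2]² = 66² = 4356
∑_{k=12}^{56} k³ = 2547216 - 4356 = 2542860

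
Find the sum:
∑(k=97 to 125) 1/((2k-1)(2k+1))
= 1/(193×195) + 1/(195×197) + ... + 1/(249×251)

Partial fractions: 1/((2k-1)(2k+1)) = (1/2)[1/(2k-1) - 1/(2k+1)]
The series telescopes:
= (1/2)[1/193 - 1/251]
= 29/48443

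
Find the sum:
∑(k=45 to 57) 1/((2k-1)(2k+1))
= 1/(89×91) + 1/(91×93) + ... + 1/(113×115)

Partial fractions: 1/((2k-1)(2k+1)) = (1/2)[1/(2k-1) - 1/(2k+1)]
The series telescopes:
= (1/2)[1/89 - 1/115]
= 13/10235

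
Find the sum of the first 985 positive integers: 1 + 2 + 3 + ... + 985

Formula: ∑k = n(n+1)/2
= 985×986/2
= 971210/2
= 485605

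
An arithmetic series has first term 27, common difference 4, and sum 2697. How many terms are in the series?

Using S = n/2 × [2a + (n-1)d]
2697 = n/2 × [2(27) + (n-1)(4)]
2697 = n/2 × [54 + 4n - 4]
5394 = n × [50 + 4n]
4n² + (50)n - 5394 = 0
Discriminant: Δ = (50)² - 4(4)(-5394) = 2500 + 86304 = 88804
√Δ = 298
n = [-(50) + √Δ] / (2·4) = (-50 + 298) / 8 = 248 / 8 = 31
(The negative root is discarded since n must be a positive integer.)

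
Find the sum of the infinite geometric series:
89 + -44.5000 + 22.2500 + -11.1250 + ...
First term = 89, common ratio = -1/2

For |r| < 1, S = a / (1 - r)
S = 89 / (1 - (-1/2))
S = 89 / (3/2)
S = 178/3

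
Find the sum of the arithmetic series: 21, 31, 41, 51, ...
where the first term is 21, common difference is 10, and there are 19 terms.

Sₙ = n/2 × (first + last)
Last term = a + (n-1)d = 21 + (19-1)×10 = 201
S_19 = 19/2 × (21 + 201)
S_19 = 19/2 × 222 = 2109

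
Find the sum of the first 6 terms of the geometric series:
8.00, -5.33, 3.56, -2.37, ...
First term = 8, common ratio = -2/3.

Sₙ = a(1 - rⁿ) / (1 - r)
S_6 = 8(1 - (-2/3)^6) / (1 - (-2/3))
S_6 = 8(1 - (64/729)) / (5/3)
S_6 = 1064/243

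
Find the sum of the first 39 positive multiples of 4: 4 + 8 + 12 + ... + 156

Factor out 4: = 4(1 + 2 + ... + 39) = 4 × n(n+1)/2
= 4 × 39×40/2
= 4 × 780
= 3120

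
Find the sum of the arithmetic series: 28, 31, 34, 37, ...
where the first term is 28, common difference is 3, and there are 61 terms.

Sₙ = n/2 × (first + last)
Last term = a + (n-1)d = 28 + (61-1)×3 = 208
S_61 = 61/2 × (28 + 208)
S_61 = 61/2 × 236 = 7198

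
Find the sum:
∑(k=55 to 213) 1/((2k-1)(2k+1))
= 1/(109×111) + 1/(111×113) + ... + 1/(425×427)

Partial fractions: 1/((2k-1)(2k+1)) = (1/2)[1/(2k-1) - 1/(2k+1)]
The series telescopes:
= (1/2)[1/109 - 1/427]
= 159/46543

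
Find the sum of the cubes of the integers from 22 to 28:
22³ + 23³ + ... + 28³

Use ∑_{k=1}^{n} k³ = [n(n+1)/2]², then subtract the first 21 terms.
∑_{k=1}^{28} k³ = [28×29/2]² = 406² = 164836
∑_{k=1}^{21} k³ = [21×22/2]² = 231² = 53361
∑_{k=22}^{28} k³ = 164836 - 53361 = 111475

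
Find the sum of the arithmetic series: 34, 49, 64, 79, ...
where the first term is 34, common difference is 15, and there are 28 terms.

Sₙ = n/2 × (first + last)
Last term = a + (n-1)d = 34 + (28-1)×15 = 439
S_28 = 28/2 × (34 + 439)
S_28 = 28/2 × 473 = 6622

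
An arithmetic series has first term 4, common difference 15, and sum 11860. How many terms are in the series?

Using S = n/2 × [2a + (n-1)d]
11860 = n/2 × [2(4) + (n-1)(15)]
11860 = n/2 × [8 + 15n - 15]
23720 = n × [-7 + 15n]
15n² + (-7)n - 23720 = 0
Discriminant: Δ = (-7)² - 4(15)(-23720) = 49 + 1423200 = 1423249
√Δ = 1193
n = [-(-7) + √Δ] / (2·15) = (7 + 1193) / 30 = 1200 / 30 = 40
(The negative root is discarded since n must be a positive integer.)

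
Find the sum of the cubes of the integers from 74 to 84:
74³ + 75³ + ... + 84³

Use ∑_{k=1}^{n} k³ = [n(n+1)/2]², then subtract the first 73 terms.
∑_{k=1}^{84} k³ = [84×85/2]² = 3570² = 12744900
∑_{k=1}^{73} k³ = [73×74/2]² = 2701² = 7295401
∑_{k=74}^{84} k³ = 12744900 - 7295401 = 5449499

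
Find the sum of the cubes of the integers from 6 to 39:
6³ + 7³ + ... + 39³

Use ∑_{k=1}^{n} k³ = [n(n+1)/2]², then subtract the first 5 terms.
∑_{k=1}^{39} k³ = [39×40/2]² = 780² = 608400
∑_{k=1}^{5} k³ = [5×6/2]² = 15² = 225
∑_{k=6}^{39} k³ = 608400 - 225 = 608175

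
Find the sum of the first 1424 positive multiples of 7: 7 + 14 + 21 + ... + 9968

Factor out 7: = 7(1 + 2 + ... + 1424) = 7 × n(n+1)/2
= 7 × 1424×1425/2
= 7 × 1014600
= 7102200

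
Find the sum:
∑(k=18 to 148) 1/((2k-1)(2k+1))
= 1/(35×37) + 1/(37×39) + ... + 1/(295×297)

Partial fractions: 1/((2k-1)(2k+1)) = (1/2)[1/(2k-1) - 1/(2k+1)]
The series telescopes:
= (1/2)[1/35 - 1/297]
= 131/10395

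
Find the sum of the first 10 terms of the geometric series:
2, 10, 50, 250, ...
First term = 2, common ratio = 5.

Sₙ = a(1 - rⁿ) / (1 - r)
S_10 = 2(1 - 5^10) / (1 - 5)
S_10 = 2(1 - 9765625) / (-4)
S_10 = 4882812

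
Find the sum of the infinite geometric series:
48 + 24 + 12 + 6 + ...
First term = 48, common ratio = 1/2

For |r| < 1, S = a / (1 - r)
S = 48 / (1 - (1/2))
S = 48 / (1/2)
S = 96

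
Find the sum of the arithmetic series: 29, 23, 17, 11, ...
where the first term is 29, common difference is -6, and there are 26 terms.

Sₙ = n/2 × (first + last)
Last term = a + (n-1)d = 29 + (26-1)×(-6) = -121
S_26 = 26/2 × (29 + (-121))
S_26 = 26/2 × (-92) = -1196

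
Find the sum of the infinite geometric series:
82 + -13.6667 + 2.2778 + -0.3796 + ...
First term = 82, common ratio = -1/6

For |r| < 1, S = a / (1 - r)
S = 82 / (1 - (-1/6))
S = 82 / (7/6)
S = 492/7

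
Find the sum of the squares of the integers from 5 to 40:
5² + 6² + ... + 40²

Use ∑_{k=1}^{n} k² = n(n+1)(2n+1)/6, then subtract the first 4 terms.
∑_{k=1}^{40} k² = 40×41×81/6 = 22140
∑_{k=1}^{4} k² = 4×5×9/6 = 30
∑_{k=5}^{40} k² = 22140 - 30 = 22110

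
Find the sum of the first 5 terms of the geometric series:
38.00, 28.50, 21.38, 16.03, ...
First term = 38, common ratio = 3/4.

Sₙ = a(1 - rⁿ) / (1 - r)
S_5 = 38(1 - (3/4)^5) / (1 - (3/4))
S_5 = 38(1 - (243/1024)) / (1/4)
S_5 = 14839/128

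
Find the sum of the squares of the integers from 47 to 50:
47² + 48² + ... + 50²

Use ∑_{k=1}^{n} k² = n(n+1)(2n+1)/6, then subtract the first 46 terms.
∑_{k=1}^{50} k² = 50×51×101/6 = 42925
∑_{k=1}^{46} k² = 46×47×93/6 = 33511
∑_{k=47}^{50} k² = 42925 - 33511 = 9414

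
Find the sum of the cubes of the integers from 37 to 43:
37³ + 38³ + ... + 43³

Use ∑_{k=1}^{n} k³ = [n(n+1)/2]², then subtract the first 36 terms.
∑_{k=1}^{43} k³ = [43×44/2]² = 946² = 894916
∑_{k=1}^{36} k³ = [36×37/2]² = 666² = 443556
∑_{k=37}^{43} k³ = 894916 - 443556 = 451360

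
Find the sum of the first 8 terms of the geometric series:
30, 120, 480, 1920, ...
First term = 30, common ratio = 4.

Sₙ = a(1 - rⁿ) / (1 - r)
S_8 = 30(1 - 4^8) / (1 - 4)
S_8 = 30(1 - 65536) / (-3)
S_8 = 655350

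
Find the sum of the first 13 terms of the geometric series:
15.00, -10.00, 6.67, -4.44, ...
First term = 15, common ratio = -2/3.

Sₙ = a(1 - rⁿ) / (1 - r)
S_13 = 15(1 - (-2/3)^13) / (1 - (-2/3))
S_13 = 15(1 - (-8192/1594323)) / (5/3)
S_13 = 1602515/177147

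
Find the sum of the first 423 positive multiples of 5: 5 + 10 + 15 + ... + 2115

Factor out 5: = 5(1 + 2 + ... + 423) = 5 × n(n+1)/2
= 5 × 423×424/2
= 5 × 89676
= 448380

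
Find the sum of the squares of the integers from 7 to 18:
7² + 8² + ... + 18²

Use ∑_{k=1}^{n} k² = n(n+1)(2n+1)/6, then subtract the first 6 terms.
∑_{k=1}^{18} k² = 18×19×37/6 = 2109
∑_{k=1}^{6} k² = 6×7×13/6 = 91
∑_{k=7}^{18} k² = 2109 - 91 = 2018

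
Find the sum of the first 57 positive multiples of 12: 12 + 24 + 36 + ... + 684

Factor out 12: = 12(1 + 2 + ... + 57) = 12 × n(n+1)/2
= 12 × 57×58/2
= 12 × 1653
= 19836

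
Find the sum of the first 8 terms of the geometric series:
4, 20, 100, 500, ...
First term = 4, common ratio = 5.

Sₙ = a(1 - rⁿ) / (1 - r)
S_8 = 4(1 - 5^8) / (1 - 5)
S_8 = 4(1 - 390625) / (-4)
S_8 = 390624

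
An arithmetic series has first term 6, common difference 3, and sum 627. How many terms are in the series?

Using S = n/2 × [2a + (n-1)d]
627 = n/2 × [2(6) + (n-1)(3)]
627 = n/2 × [12 + 3n - 3]
1254 = n × [9 + 3n]
3n² + (9)n - 1254 = 0
Discriminant: Δ = (9)² - 4(3)(-1254) = 81 + 15048 = 15129
√Δ = 123
n = [-(9) + √Δ] / (2·3) = (-9 + 123) / 6 = 114 / 6 = 19
(The negative root is discarded since n must be a positive integer.)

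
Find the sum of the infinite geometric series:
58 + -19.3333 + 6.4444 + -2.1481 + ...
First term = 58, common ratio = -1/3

For |r| < 1, S = a / (1 - r)
S = 58 / (1 - (-1/3))
S = 58 / (4/3)
S = 87/2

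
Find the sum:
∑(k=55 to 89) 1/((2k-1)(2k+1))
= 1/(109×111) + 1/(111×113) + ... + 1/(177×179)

Partial fractions: 1/((2k-1)(2k+1)) = (1/2)[1/(2k-1) - 1/(2k+1)]
The series telescopes:
= (1/2)[1/109 - 1/179]
= 35/19511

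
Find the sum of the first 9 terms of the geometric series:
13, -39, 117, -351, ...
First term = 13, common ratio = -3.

Sₙ = a(1 - rⁿ) / (1 - r)
S_9 = 13(1 - (-3)^9) / (1 - (-3))
S_9 = 13(1 - (-19683)) / (4)
S_9 = 63973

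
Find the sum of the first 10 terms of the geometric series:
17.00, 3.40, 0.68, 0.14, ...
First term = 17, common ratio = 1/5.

Sₙ = a(1 - rⁿ) / (1 - r)
S_10 = 17(1 - (1/5)^10) / (1 - (1/5))
S_10 = 17(1 - (1/9765625)) / (4/5)
S_10 = 41503902/1953125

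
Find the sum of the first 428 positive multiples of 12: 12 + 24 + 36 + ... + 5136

Factor out 12: = 12(1 + 2 + ... + 428) = 12 × n(n+1)/2
= 12 × 428×429/2
= 12 × 91806
= 1101672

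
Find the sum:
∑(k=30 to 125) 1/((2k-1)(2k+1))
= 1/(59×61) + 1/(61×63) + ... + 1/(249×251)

Partial fractions: 1/((2k-1)(2k+1)) = (1/2)[1/(2k-1) - 1/(2k+1)]
The series telescopes:
= (1/2)[1/59 - 1/251]
= 96/14809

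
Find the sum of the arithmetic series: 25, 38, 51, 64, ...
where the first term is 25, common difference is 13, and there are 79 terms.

Sₙ = n/2 × (first + last)
Last term = a + (n-1)d = 25 + (79-1)×13 = 1039
S_79 = 79/2 × (25 + 1039)
S_79 = 79/2 × 1064 = 42028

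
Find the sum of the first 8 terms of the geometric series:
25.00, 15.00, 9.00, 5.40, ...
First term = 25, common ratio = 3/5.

Sₙ = a(1 - rⁿ) / (1 - r)
S_8 = 25(1 - (3/5)^8) / (1 - (3/5))
S_8 = 25(1 - (6561/390625)) / (2/5)
S_8 = 192032/3125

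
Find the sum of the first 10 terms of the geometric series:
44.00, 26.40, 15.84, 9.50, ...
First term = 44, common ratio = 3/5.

Sₙ = a(1 - rⁿ) / (1 - r)
S_10 = 44(1 - (3/5)^10) / (1 - (3/5))
S_10 = 44(1 - (59049/9765625)) / (2/5)
S_10 = 213544672/1953125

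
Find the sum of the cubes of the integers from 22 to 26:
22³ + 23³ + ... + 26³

Use ∑_{k=1}^{n} k³ = [n(n+1)/2]², then subtract the first 21 terms.
∑_{k=1}^{26} k³ = [26×27/2]² = 351² = 123201
∑_{k=1}^{21} k³ = [21×22/2]² = 231² = 53361
∑_{k=22}^{26} k³ = 123201 - 53361 = 69840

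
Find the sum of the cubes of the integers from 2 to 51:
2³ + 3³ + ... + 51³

Use ∑_{k=1}^{n} k³ = [n(n+1)/2]², then subtract the first 1 terms.
∑_{k=1}^{51} k³ = [51×52/2]² = 1326² = 1758276
∑_{k=1}^{1} k³ = [1×2/2]² = 1² = 1
∑_{k=2}^{51} k³ = 1758276 - 1 = 1758275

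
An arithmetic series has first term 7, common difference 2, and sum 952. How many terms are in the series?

Using S = n/2 × [2a + (n-1)d]
952 = n/2 × [2(7) + (n-1)(2)]
952 = n/2 × [14 + 2n - 2]
1904 = n × [12 + 2n]
2n² + (12)n - 1904 = 0
Discriminant: Δ = (12)² - 4(2)(-1904) = 144 + 15232 = 15376
√Δ = 124
n = [-(12) + √Δ] / (2·2) = (-12 + 124) / 4 = 112 / 4 = 28
(The negative root is discarded since n must be a positive integer.)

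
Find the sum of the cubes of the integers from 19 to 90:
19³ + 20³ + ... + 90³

Use ∑_{k=1}^{n} k³ = [n(n+1)/2]², then subtract the first 18 terms.
∑_{k=1}^{90} k³ = [90×91/2]² = 4095² = 16769025
∑_{k=1}^{18} k³ = [18×19/2]² = 171² = 29241
∑_{k=19}^{90} k³ = 16769025 - 29241 = 16739784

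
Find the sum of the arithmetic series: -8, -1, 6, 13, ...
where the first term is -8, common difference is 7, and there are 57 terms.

Sₙ = n/2 × (first + last)
Last term = a + (n-1)d = -8 + (57-1)×7 = 384
S_57 = 57/2 × (-8 + 384)
S_57 = 57/2 × 376 = 10716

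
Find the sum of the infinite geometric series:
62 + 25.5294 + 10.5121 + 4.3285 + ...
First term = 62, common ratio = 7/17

For |r| < 1, S = a / (1 - r)
S = 62 / (1 - (7/17))
S = 62 / (10/17)
S = 527/5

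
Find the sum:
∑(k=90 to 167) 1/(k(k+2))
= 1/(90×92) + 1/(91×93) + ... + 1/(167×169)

Partial fractions: 1/(k(k+2)) = (1/2)[1/k - 1/(k+2)]
Telescoping leaves the first two and last two terms:
= (1/2)[1/90 + 1/91 - 1/168 - 1/169]
= 4357/851760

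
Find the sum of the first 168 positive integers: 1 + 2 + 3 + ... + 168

Formula: ∑k = n(n+1)/2
= 168×169/2
= 28392/2
= 14196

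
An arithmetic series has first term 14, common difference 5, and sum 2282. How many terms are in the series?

Using S = n/2 × [2a + (n-1)d]
2282 = n/2 × [2(14) + (n-1)(5)]
2282 = n/2 × [28 + 5n - 5]
4564 = n × [23 + 5n]
5n² + (23)n - 4564 = 0
Discriminant: Δ = (23)² - 4(5)(-4564) = 529 + 91280 = 91809
√Δ = 303
n = [-(23) + √Δ] / (2·5) = (-23 + 303) / 10 = 280 / 10 = 28
(The negative root is discarded since n must be a positive integer.)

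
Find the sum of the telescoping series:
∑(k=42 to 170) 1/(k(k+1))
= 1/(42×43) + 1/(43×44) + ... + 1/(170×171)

Partial fractions: 1/(k(k+1)) = 1/k - 1/(k+1)
The series telescopes:
= (1/42 - 1/43) + (1/43 - 1/44) + ... + (1/170 - 1/171)
= 1/42 - 1/171
= 43/2394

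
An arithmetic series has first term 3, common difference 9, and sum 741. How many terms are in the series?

Using S = n/2 × [2a + (n-1)d]
741 = n/2 × [2(3) + (n-1)(9)]
741 = n/2 × [6 + 9n - 9]
1482 = n × [-3 + 9n]
9n² + (-3)n - 1482 = 0
Discriminant: Δ = (-3)² - 4(9)(-1482) = 9 + 53352 = 53361
√Δ = 231
n = [-(-3) + √Δ] / (2·9) = (3 + 231) / 18 = 234 / 18 = 13
(The negative root is discarded since n must be a positive integer.)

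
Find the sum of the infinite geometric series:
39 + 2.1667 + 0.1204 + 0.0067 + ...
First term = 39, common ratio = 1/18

For |r| < 1, S = a / (1 - r)
S = 39 / (1 - (1/18))
S = 39 / (17/18)
S = 702/17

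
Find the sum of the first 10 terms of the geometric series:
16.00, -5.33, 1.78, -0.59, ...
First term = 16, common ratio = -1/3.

Sₙ = a(1 - rⁿ) / (1 - r)
S_10 = 16(1 - (-1/3)^10) / (1 - (-1/3))
S_10 = 16(1 - (1/59049)) / (4/3)
S_10 = 236192/19683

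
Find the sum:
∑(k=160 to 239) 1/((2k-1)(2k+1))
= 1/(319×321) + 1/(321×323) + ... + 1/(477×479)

Partial fractions: 1/((2k-1)(2k+1)) = (1/2)[1/(2k-1) - 1/(2k+1)]
The series telescopes:
= (1/2)[1/319 - 1/479]
= 80/152801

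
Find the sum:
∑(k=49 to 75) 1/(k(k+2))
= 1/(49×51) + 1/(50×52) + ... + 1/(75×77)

Partial fractions: 1/(k(k+2)) = (1/2)[1/k - 1/(k+2)]
Telescoping leaves the first two and last two terms:
= (1/2)[1/49 + 1/50 - 1/76 - 1/77]
= 14607/2048200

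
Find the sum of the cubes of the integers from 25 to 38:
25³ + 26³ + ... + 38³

Use ∑_{k=1}^{n} k³ = [n(n+1)/2]², then subtract the first 24 terms.
∑_{k=1}^{38} k³ = [38×39/2]² = 741² = 549081
∑_{k=1}^{24} k³ = [24×25/2]² = 300² = 90000
∑_{k=25}^{38} k³ = 549081 - 90000 = 459081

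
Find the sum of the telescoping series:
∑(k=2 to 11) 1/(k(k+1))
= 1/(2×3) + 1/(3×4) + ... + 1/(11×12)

Partial fractions: 1/(k(k+1)) = 1/k - 1/(k+1)
The series telescopes:
= (1/2 - 1/3) + (1/3 - 1/4) + ... + (1/11 - 1/12)
= 1/2 - 1/12
= 5/12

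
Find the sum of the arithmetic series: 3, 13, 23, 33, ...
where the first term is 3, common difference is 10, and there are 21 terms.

Sₙ = n/2 × (first + last)
Last term = a + (n-1)d = 3 + (21-1)×10 = 203
S_21 = 21/2 × (3 + 203)
S_21 = 21/2 × 206 = 2163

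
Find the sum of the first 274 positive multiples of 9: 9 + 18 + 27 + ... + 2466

Factor out 9: = 9(1 + 2 + ... + 274) = 9 × n(n+1)/2
= 9 × 274×275/2
= 9 × 37675
= 339075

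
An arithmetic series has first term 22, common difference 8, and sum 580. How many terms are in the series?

Using S = n/2 × [2a + (n-1)d]
580 = n/2 × [2(22) + (n-1)(8)]
580 = n/2 × [44 + 8n - 8]
1160 = n × [36 + 8n]
8n² + (36)n - 1160 = 0
Discriminant: Δ = (36)² - 4(8)(-1160) = 1296 + 37120 = 38416
√Δ = 196
n = [-(36) + √Δ] / (2·8) = (-36 + 196) / 16 = 160 / 16 = 10
(The negative root is discarded since n must be a positive integer.)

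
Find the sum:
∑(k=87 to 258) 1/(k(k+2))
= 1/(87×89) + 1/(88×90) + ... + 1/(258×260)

Partial fractions: 1/(k(k+2)) = (1/2)[1/k - 1/(k+2)]
Telescoping leaves the first two and last two terms:
= (1/2)[1/87 + 1/88 - 1/259 - 1/260]
= 1952759/257777520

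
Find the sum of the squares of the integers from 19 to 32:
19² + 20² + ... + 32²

Use ∑_{k=1}^{n} k² = n(n+1)(2n+1)/6, then subtract the first 18 terms.
∑_{k=1}^{32} k² = 32×33×65/6 = 11440
∑_{k=1}^{18} k² = 18×19×37/6 = 2109
∑_{k=19}^{32} k² = 11440 - 2109 = 9331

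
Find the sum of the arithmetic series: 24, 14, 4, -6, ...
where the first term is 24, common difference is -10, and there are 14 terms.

Sₙ = n/2 × (first + last)
Last term = a + (n-1)d = 24 + (14-1)×(-10) = -106
S_14 = 14/2 × (24 + (-106))
S_14 = 14/2 × (-82) = -574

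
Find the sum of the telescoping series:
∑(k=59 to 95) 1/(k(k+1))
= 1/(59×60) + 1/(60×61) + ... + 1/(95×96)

Partial fractions: 1/(k(k+1)) = 1/k - 1/(k+1)
The series telescopes:
= (1/59 - 1/60) + (1/60 - 1/61) + ... + (1/95 - 1/96)
= 1/59 - 1/96
= 37/5664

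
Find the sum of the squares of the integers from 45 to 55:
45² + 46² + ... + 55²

Use ∑_{k=1}^{n} k² = n(n+1)(2n+1)/6, then subtract the first 44 terms.
∑_{k=1}^{55} k² = 55×56×111/6 = 56980
∑_{k=1}^{44} k² = 44×45×89/6 = 29370
∑_{k=45}^{55} k² = 56980 - 29370 = 27610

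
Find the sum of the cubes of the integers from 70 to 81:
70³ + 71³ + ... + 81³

Use ∑_{k=1}^{n} k³ = [n(n+1)/2]², then subtract the first 69 terms.
∑_{k=1}^{81} k³ = [81×82/2]² = 3321² = 11029041
∑_{k=1}^{69} k³ = [69×70/2]² = 2415² = 5832225
∑_{k=70}^{81} k³ = 11029041 - 5832225 = 5196816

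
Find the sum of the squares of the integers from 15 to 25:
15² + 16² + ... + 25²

Use ∑_{k=1}^{n} k² = n(n+1)(2n+1)/6, then subtract the first 14 terms.
∑_{k=1}^{25} k² = 25×26×51/6 = 5525
∑_{k=1}^{14} k² = 14×15×29/6 = 1015
∑_{k=15}^{25} k² = 5525 - 1015 = 4510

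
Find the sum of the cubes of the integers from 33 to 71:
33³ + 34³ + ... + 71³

Use ∑_{k=1}^{n} k³ = [n(n+1)/2]², then subtract the first 32 terms.
∑_{k=1}^{71} k³ = [71×72/2]² = 2556² = 6533136
∑_{k=1}^{32} k³ = [32×33/2]² = 528² = 278784
∑_{k=33}^{71} k³ = 6533136 - 278784 = 6254352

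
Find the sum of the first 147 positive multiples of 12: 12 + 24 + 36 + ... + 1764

Factor out 12: = 12(1 + 2 + ... + 147) = 12 × n(n+1)/2
= 12 × 147×148/2
= 12 × 10878
= 130536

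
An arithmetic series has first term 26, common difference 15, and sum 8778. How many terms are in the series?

Using S = n/2 × [2a + (n-1)d]
8778 = n/2 × [2(26) + (n-1)(15)]
8778 = n/2 × [52 + 15n - 15]
17556 = n × [37 + 15n]
15n² + (37)n - 17556 = 0
Discriminant: Δ = (37)² - 4(15)(-17556) = 1369 + 1053360 = 1054729
√Δ = 1027
n = [-(37) + √Δ] / (2·15) = (-37 + 1027) / 30 = 990 / 30 = 33
(The negative root is discarded since n must be a positive integer.)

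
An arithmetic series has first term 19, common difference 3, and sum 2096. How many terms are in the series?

Using S = n/2 × [2a + (n-1)d]
2096 = n/2 × [2(19) + (n-1)(3)]
2096 = n/2 × [38 + 3n - 3]
4192 = n × [35 + 3n]
3n² + (35)n - 4192 = 0
Discriminant: Δ = (35)² - 4(3)(-4192) = 1225 + 50304 = 51529
√Δ = 227
n = [-(35) + √Δ] / (2·3) = (-35 + 227) / 6 = 192 / 6 = 32
(The negative root is discarded since n must be a positive integer.)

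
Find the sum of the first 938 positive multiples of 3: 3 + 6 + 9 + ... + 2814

Factor out 3: = 3(1 + 2 + ... + 938) = 3 × n(n+1)/2
= 3 × 938×939/2
= 3 × 440391
= 1321173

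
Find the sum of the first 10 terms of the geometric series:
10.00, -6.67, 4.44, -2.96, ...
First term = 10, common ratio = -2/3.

Sₙ = a(1 - rⁿ) / (1 - r)
S_10 = 10(1 - (-2/3)^10) / (1 - (-2/3))
S_10 = 10(1 - (1024/59049)) / (5/3)
S_10 = 116050/19683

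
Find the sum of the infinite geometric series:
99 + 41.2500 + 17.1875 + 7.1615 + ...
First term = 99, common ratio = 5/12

For |r| < 1, S = a / (1 - r)
S = 99 / (1 - (5/12))
S = 99 / (7/12)
S = 1188/7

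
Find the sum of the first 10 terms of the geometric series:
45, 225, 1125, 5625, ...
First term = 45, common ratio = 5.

Sₙ = a(1 - rⁿ) / (1 - r)
S_10 = 45(1 - 5^10) / (1 - 5)
S_10 = 45(1 - 9765625) / (-4)
S_10 = 109863270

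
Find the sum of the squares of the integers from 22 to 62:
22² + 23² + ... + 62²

Use ∑_{k=1}^{n} k² = n(n+1)(2n+1)/6, then subtract the first 21 terms.
∑_{k=1}^{62} k² = 62×63×125/6 = 81375
∑_{k=1}^{21} k² = 21×22×43/6 = 3311
∑_{k=22}^{62} k² = 81375 - 3311 = 78064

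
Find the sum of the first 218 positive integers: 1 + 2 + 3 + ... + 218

Formula: ∑k = n(n+1)/2
= 218×219/2
= 47742/2
= 23871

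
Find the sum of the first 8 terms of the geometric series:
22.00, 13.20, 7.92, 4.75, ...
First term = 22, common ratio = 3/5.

Sₙ = a(1 - rⁿ) / (1 - r)
S_8 = 22(1 - (3/5)^8) / (1 - (3/5))
S_8 = 22(1 - (6561/390625)) / (2/5)
S_8 = 4224704/78125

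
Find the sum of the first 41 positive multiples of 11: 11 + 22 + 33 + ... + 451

Factor out 11: = 11(1 + 2 + ... + 41) = 11 × n(n+1)/2
= 11 × 41×42/2
= 11 × 861
= 9471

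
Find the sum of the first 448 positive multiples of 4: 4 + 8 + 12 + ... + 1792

Factor out 4: = 4(1 + 2 + ... + 448) = 4 × n(n+1)/2
= 4 × 448×449/2
= 4 × 100576
= 402304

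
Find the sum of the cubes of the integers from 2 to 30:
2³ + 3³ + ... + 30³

Use ∑_{k=1}^{n} k³ = [n(n+1)/2]², then subtract the first 1 terms.
∑_{k=1}^{30} k³ = [30×31/2]² = 465² = 216225
∑_{k=1}^{1} k³ = [1×2/2]² = 1² = 1
∑_{k=2}^{30} k³ = 216225 - 1 = 216224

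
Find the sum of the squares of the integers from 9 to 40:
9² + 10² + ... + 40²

Use ∑_{k=1}^{n} k² = n(n+1)(2n+1)/6, then subtract the first 8 terms.
∑_{k=1}^{40} k² = 40×41×81/6 = 22140
∑_{k=1}^{8} k² = 8×9×17/6 = 204
∑_{k=9}^{40} k² = 22140 - 204 = 21936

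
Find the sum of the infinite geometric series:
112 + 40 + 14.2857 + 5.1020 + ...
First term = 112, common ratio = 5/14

For |r| < 1, S = a / (1 - r)
S = 112 / (1 - (5/14))
S = 112 / (9/14)
S = 1568/9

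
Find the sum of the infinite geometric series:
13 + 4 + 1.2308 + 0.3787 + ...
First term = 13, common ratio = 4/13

For |r| < 1, S = a / (1 - r)
S = 13 / (1 - (4/13))
S = 13 / (9/13)
S = 169/9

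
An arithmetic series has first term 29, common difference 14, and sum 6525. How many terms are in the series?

Using S = n/2 × [2a + (n-1)d]
6525 = n/2 × [2(29) + (n-1)(14)]
6525 = n/2 × [58 + 14n - 14]
13050 = n × [44 + 14n]
14n² + (44)n - 13050 = 0
Discriminant: Δ = (44)² - 4(14)(-13050) = 1936 + 730800 = 732736
√Δ = 856
n = [-(44) + √Δ] / (2·14) = (-44 + 856) / 28 = 812 / 28 = 29
(The negative root is discarded since n must be a positive integer.)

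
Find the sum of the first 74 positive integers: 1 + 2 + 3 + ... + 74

Formula: ∑k = n(n+1)/2
= 74×75/2
= 5550/2
= 2775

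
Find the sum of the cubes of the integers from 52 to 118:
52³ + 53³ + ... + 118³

Use ∑_{k=1}^{n} k³ = [n(n+1)/2]², then subtract the first 51 terms.
∑_{k=1}^{118} k³ = [118×119/2]² = 7021² = 49294441
∑_{k=1}^{51} k³ = [51×52/2]² = 1326² = 1758276
∑_{k=52}^{118} k³ = 49294441 - 1758276 = 47536165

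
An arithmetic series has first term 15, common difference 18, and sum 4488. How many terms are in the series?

Using S = n/2 × [2a + (n-1)d]
4488 = n/2 × [2(15) + (n-1)(18)]
4488 = n/2 × [30 + 18n - 18]
8976 = n × [12 + 18n]
18n² + (12)n - 8976 = 0
Discriminant: Δ = (12)² - 4(18)(-8976) = 144 + 646272 = 646416
√Δ = 804
n = [-(12) + √Δ] / (2·18) = (-12 + 804) / 36 = 792 / 36 = 22
(The negative root is discarded since n must be a positive integer.)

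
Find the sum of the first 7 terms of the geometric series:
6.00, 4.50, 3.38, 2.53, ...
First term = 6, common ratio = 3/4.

Sₙ = a(1 - rⁿ) / (1 - r)
S_7 = 6(1 - (3/4)^7) / (1 - (3/4))
S_7 = 6(1 - (2187/16384)) / (1/4)
S_7 = 42591/2048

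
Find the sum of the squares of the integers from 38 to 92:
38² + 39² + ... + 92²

Use ∑_{k=1}^{n} k² = n(n+1)(2n+1)/6, then subtract the first 37 terms.
∑_{k=1}^{92} k² = 92×93×185/6 = 263810
∑_{k=1}^{37} k² = 37×38×75/6 = 17575
∑_{k=38}^{92} k² = 263810 - 17575 = 246235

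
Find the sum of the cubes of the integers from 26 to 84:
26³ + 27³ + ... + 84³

Use ∑_{k=1}^{n} k³ = [n(n+1)/2]², then subtract the first 25 terms.
∑_{k=1}^{84} k³ = [84×85/2]² = 3570² = 12744900
∑_{k=1}^{25} k³ = [25×26/2]² = 325² = 105625
∑_{k=26}^{84} k³ = 12744900 - 105625 = 12639275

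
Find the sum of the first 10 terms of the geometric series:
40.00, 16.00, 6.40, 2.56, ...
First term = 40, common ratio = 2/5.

Sₙ = a(1 - rⁿ) / (1 - r)
S_10 = 40(1 - (2/5)^10) / (1 - (2/5))
S_10 = 40(1 - (1024/9765625)) / (3/5)
S_10 = 26038936/390625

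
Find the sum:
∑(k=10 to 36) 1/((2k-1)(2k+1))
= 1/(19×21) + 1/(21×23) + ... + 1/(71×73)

Partial fractions: 1/((2k-1)(2k+1)) = (1/2)[1/(2k-1) - 1/(2k+1)]
The series telescopes:
= (1/2)[1/19 - 1/73]
= 27/1387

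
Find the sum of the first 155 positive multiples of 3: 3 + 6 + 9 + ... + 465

Factor out 3: = 3(1 + 2 + ... + 155) = 3 × n(n+1)/2
= 3 × 155×156/2
= 3 × 12090
= 36270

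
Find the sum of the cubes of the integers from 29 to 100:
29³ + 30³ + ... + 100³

Use ∑_{k=1}^{n} k³ = [n(n+1)/2]², then subtract the first 28 terms.
∑_{k=1}^{100} k³ = [100×101/2]² = 5050² = 25502500
∑_{k=1}^{28} k³ = [28×29/2]² = 406² = 164836
∑_{k=29}^{100} k³ = 25502500 - 164836 = 25337664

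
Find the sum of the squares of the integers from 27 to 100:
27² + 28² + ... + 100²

Use ∑_{k=1}^{n} k² = n(n+1)(2n+1)/6, then subtract the first 26 terms.
∑_{k=1}^{100} k² = 100×101×201/6 = 338350
∑_{k=1}^{26} k² = 26×27×53/6 = 6201
∑_{k=27}^{100} k² = 338350 - 6201 = 332149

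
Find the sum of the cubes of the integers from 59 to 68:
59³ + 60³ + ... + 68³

Use ∑_{k=1}^{n} k³ = [n(n+1)/2]², then subtract the first 58 terms.
∑_{k=1}^{68} k³ = [68×69/2]² = 2346² = 5503716
∑_{k=1}^{58} k³ = [58×59/2]² = 1711² = 2927521
∑_{k=59}^{68} k³ = 5503716 - 2927521 = 2576195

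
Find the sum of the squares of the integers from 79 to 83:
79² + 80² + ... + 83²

Use ∑_{k=1}^{n} k² = n(n+1)(2n+1)/6, then subtract the first 78 terms.
∑_{k=1}^{83} k² = 83×84×167/6 = 194054
∑_{k=1}^{78} k² = 78×79×157/6 = 161239
∑_{k=79}^{83} k² = 194054 - 161239 = 32815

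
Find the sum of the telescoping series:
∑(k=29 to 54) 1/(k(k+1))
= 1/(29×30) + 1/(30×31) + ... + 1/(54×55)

Partial fractions: 1/(k(k+1)) = 1/k - 1/(k+1)
The series telescopes:
= (1/29 - 1/30) + (1/30 - 1/31) + ... + (1/54 - 1/55)
= 1/29 - 1/55
= 26/1595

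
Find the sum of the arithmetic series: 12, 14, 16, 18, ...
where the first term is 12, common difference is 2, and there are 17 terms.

Sₙ = n/2 × (first + last)
Last term = a + (n-1)d = 12 + (17-1)×2 = 44
S_17 = 17/2 × (12 + 44)
S_17 = 17/2 × 56 = 476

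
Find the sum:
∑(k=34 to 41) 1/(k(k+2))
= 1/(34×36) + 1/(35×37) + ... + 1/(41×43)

Partial fractions: 1/(k(k+2)) = (1/2)[1/k - 1/(k+2)]
Telescoping leaves the first two and last two terms:
= (1/2)[1/34 + 1/35 - 1/42 - 1/43]
= 419/76755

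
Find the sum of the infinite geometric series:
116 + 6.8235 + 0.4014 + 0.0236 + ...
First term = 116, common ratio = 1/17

For |r| < 1, S = a / (1 - r)
S = 116 / (1 - (1/17))
S = 116 / (16/17)
S = 493/4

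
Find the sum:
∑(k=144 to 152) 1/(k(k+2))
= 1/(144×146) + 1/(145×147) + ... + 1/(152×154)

Partial fractions: 1/(k(k+2)) = (1/2)[1/k - 1/(k+2)]
Telescoping leaves the first two and last two terms:
= (1/2)[1/144 + 1/145 - 1/153 - 1/154]
= 22181/54663840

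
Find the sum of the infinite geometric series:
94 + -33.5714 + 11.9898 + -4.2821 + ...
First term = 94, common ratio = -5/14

For |r| < 1, S = a / (1 - r)
S = 94 / (1 - (-5/14))
S = 94 / (19/14)
S = 1316/19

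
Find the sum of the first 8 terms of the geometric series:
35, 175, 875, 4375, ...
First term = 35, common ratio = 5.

Sₙ = a(1 - rⁿ) / (1 - r)
S_8 = 35(1 - 5^8) / (1 - 5)
S_8 = 35(1 - 390625) / (-4)
S_8 = 3417960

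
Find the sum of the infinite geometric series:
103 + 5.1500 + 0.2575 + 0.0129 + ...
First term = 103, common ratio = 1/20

For |r| < 1, S = a / (1 - r)
S = 103 / (1 - (1/20))
S = 103 / (19/20)
S = 2060/19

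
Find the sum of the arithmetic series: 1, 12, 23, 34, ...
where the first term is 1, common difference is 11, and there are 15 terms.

Sₙ = n/2 × (first + last)
Last term = a + (n-1)d = 1 + (15-1)×11 = 155
S_15 = 15/2 × (1 + 155)
S_15 = 15/2 × 156 = 1170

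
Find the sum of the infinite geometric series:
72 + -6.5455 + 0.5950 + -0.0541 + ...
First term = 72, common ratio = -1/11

For |r| < 1, S = a / (1 - r)
S = 72 / (1 - (-1/11))
S = 72 / (12/11)
S = 66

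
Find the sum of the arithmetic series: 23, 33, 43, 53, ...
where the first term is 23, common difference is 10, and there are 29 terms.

Sₙ = n/2 × (first + last)
Last term = a + (n-1)d = 23 + (29-1)×10 = 303
S_29 = 29/2 × (23 + 303)
S_29 = 29/2 × 326 = 4727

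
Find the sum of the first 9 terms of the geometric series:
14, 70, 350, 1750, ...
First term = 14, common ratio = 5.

Sₙ = a(1 - rⁿ) / (1 - r)
S_9 = 14(1 - 5^9) / (1 - 5)
S_9 = 14(1 - 1953125) / (-4)
S_9 = 6835934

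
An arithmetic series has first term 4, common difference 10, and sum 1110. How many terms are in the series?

Using S = n/2 × [2a + (n-1)d]
1110 = n/2 × [2(4) + (n-1)(10)]
1110 = n/2 × [8 + 10n - 10]
2220 = n × [-2 + 10n]
10n² + (-2)n - 2220 = 0
Discriminant: Δ = (-2)² - 4(10)(-2220) = 4 + 88800 = 88804
√Δ = 298
n = [-(-2) + √Δ] / (2·10) = (2 + 298) / 20 = 300 / 20 = 15
(The negative root is discarded since n must be a positive integer.)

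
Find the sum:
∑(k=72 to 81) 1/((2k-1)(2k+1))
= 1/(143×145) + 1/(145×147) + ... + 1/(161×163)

Partial fractions: 1/((2k-1)(2k+1)) = (1/2)[1/(2k-1) - 1/(2k+1)]
The series telescopes:
= (1/2)[1/143 - 1/163]
= 10/23309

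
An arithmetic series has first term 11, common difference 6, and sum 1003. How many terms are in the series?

Using S = n/2 × [2a + (n-1)d]
1003 = n/2 × [2(11) + (n-1)(6)]
1003 = n/2 × [22 + 6n - 6]
2006 = n × [16 + 6n]
6n² + (16)n - 2006 = 0
Discriminant: Δ = (16)² - 4(6)(-2006) = 256 + 48144 = 48400
√Δ = 220
n = [-(16) + √Δ] / (2·6) = (-16 + 220) / 12 = 204 / 12 = 17
(The negative root is discarded since n must be a positive integer.)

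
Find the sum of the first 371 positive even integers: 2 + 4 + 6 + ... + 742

Sum of first n even numbers = n(n+1)
= 371×372
= 138012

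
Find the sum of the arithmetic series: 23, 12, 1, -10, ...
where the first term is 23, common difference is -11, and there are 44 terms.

Sₙ = n/2 × (first + last)
Last term = a + (n-1)d = 23 + (44-1)×(-11) = -450
S_44 = 44/2 × (23 + (-450))
S_44 = 44/2 × (-427) = -9394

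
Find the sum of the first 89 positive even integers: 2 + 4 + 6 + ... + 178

Sum of first n even numbers = n(n+1)
= 89×90
= 8010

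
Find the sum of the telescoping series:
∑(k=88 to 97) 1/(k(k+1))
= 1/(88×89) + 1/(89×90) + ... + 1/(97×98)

Partial fractions: 1/(k(k+1)) = 1/k - 1/(k+1)
The series telescopes:
= (1/88 - 1/89) + (1/89 - 1/90) + ... + (1/97 - 1/98)
= 1/88 - 1/98
= 5/4312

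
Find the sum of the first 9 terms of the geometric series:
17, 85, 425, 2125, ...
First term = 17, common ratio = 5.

Sₙ = a(1 - rⁿ) / (1 - r)
S_9 = 17(1 - 5^9) / (1 - 5)
S_9 = 17(1 - 1953125) / (-4)
S_9 = 8300777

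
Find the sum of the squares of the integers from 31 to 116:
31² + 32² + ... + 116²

Use ∑_{k=1}^{n} k² = n(n+1)(2n+1)/6, then subtract the first 30 terms.
∑_{k=1}^{116} k² = 116×117×233/6 = 527046
∑_{k=1}^{30} k² = 30×31×61/6 = 9455
∑_{k=31}^{116} k² = 527046 - 9455 = 517591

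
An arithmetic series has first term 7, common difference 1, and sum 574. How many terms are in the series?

Using S = n/2 × [2a + (n-1)d]
574 = n/2 × [2(7) + (n-1)(1)]
574 = n/2 × [14 + 1n - 1]
1148 = n × [13 + 1n]
1n² + (13)n - 1148 = 0
Discriminant: Δ = (13)² - 4(1)(-1148) = 169 + 4592 = 4761
√Δ = 69
n = [-(13) + √Δ] / (2·1) = (-13 + 69) / 2 = 56 / 2 = 28
(The negative root is discarded since n must be a positive integer.)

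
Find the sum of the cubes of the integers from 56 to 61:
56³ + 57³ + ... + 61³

Use ∑_{k=1}^{n} k³ = [n(n+1)/2]², then subtract the first 55 terms.
∑_{k=1}^{61} k³ = [61×62/2]² = 1891² = 3575881
∑_{k=1}^{55} k³ = [55×56/2]² = 1540² = 2371600
∑_{k=56}^{61} k³ = 3575881 - 2371600 = 1204281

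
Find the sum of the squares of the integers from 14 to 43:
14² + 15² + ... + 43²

Use ∑_{k=1}^{n} k² = n(n+1)(2n+1)/6, then subtract the first 13 terms.
∑_{k=1}^{43} k² = 43×44×87/6 = 27434
∑_{k=1}^{13} k² = 13×14×27/6 = 819
∑_{k=14}^{43} k² = 27434 - 819 = 26615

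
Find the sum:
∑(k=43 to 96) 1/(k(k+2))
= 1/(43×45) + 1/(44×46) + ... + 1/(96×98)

Partial fractions: 1/(k(k+2)) = (1/2)[1/k - 1/(k+2)]
Telescoping leaves the first two and last two terms:
= (1/2)[1/43 + 1/44 - 1/97 - 1/98]
= 229041/17985352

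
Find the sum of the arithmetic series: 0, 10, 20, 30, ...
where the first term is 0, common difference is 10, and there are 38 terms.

Sₙ = n/2 × (first + last)
Last term = a + (n-1)d = 0 + (38-1)×10 = 370
S_38 = 38/2 × (0 + 370)
S_38 = 38/2 × 370 = 7030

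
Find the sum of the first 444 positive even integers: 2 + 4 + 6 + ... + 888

Sum of first n even numbers = n(n+1)
= 444×445
= 197580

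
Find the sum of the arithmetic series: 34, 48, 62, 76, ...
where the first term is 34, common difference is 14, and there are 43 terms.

Sₙ = n/2 × (first + last)
Last term = a + (n-1)d = 34 + (43-1)×14 = 622
S_43 = 43/2 × (34 + 622)
S_43 = 43/2 × 656 = 14104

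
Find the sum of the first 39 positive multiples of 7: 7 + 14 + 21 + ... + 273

Factor out 7: = 7(1 + 2 + ... + 39) = 7 × n(n+1)/2
= 7 × 39×40/2
= 7 × 780
= 5460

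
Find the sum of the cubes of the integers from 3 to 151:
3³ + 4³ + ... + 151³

Use ∑_{k=1}^{n} k³ = [n(n+1)/2]², then subtract the first 2 terms.
∑_{k=1}^{151} k³ = [151×152/2]² = 11476² = 131698576
∑_{k=1}^{2} k³ = [2×3/2]² = 3² = 9
∑_{k=3}^{151} k³ = 131698576 - 9 = 131698567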